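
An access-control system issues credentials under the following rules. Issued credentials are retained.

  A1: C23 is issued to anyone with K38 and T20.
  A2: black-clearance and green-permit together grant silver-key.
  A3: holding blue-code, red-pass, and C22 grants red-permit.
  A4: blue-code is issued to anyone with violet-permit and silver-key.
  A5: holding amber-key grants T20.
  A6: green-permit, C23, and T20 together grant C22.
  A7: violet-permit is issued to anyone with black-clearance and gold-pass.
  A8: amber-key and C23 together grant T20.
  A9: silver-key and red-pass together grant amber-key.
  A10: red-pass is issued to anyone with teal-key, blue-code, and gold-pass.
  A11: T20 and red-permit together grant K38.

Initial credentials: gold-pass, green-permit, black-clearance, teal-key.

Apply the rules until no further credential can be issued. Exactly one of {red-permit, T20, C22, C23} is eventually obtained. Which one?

Holding black-clearance and gold-pass grants violet-permit (A7).
Holding black-clearance and green-permit grants silver-key (A2).
Holding violet-permit and silver-key grants blue-code (A4).
Holding teal-key, blue-code, and gold-pass grants red-pass (A10).
Holding silver-key and red-pass grants amber-key (A9).
Holding amber-key grants T20 (A5).
C22 would need green-permit, C23, and T20 (A6), but C23 is never granted. C23 would need K38 and T20 (A1), but K38 is never granted. red-permit would need blue-code, red-pass, and C22 (A3), but C22 is never granted.

T20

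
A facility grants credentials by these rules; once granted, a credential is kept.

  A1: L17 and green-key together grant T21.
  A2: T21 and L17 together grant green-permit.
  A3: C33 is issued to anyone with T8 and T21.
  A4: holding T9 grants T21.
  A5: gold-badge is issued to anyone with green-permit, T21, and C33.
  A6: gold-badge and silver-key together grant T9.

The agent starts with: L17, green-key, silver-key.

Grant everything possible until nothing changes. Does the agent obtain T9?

T9 would need gold-badge and silver-key (A6), but gold-badge is never granted.

No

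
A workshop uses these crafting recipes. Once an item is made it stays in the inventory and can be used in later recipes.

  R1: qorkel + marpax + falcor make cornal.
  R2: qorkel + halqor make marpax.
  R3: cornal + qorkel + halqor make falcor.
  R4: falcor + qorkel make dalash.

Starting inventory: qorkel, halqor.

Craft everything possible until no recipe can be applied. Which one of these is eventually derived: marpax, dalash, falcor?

marpax

Using R2, qorkel and halqor make marpax.
falcor would need cornal, qorkel, and halqor (R3), but cornal is never obtained. dalash would need falcor and qorkel (R4), but falcor is never obtained.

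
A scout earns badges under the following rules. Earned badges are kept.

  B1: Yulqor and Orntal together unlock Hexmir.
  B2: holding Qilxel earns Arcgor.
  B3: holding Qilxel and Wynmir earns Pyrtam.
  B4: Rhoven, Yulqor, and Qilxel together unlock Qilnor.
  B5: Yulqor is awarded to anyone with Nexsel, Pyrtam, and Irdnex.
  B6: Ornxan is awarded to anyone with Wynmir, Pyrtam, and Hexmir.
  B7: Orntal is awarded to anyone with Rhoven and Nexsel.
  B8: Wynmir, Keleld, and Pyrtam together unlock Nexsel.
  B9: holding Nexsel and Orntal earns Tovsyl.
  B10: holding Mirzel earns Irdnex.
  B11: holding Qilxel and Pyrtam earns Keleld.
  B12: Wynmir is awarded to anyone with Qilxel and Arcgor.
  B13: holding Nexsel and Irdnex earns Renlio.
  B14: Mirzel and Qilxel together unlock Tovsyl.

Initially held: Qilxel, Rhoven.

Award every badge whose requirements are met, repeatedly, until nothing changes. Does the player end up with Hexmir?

No

Hexmir would need Yulqor and Orntal (B1), but Yulqor is never earned.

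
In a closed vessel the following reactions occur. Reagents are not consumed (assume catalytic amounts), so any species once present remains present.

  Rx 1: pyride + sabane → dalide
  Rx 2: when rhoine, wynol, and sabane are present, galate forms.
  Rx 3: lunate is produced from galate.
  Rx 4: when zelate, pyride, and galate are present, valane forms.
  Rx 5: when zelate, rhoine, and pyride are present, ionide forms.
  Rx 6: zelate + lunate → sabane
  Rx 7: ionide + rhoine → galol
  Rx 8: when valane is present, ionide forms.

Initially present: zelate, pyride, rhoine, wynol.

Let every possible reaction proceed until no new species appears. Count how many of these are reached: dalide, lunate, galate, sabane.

dalide would need pyride and sabane (Rx 1), but sabane never forms.
lunate would need galate (Rx 3), but galate never forms.
galate would need rhoine, wynol, and sabane (Rx 2), but sabane never forms.
sabane would need zelate and lunate (Rx 6), but lunate never forms.
None of the 4 are reached.

0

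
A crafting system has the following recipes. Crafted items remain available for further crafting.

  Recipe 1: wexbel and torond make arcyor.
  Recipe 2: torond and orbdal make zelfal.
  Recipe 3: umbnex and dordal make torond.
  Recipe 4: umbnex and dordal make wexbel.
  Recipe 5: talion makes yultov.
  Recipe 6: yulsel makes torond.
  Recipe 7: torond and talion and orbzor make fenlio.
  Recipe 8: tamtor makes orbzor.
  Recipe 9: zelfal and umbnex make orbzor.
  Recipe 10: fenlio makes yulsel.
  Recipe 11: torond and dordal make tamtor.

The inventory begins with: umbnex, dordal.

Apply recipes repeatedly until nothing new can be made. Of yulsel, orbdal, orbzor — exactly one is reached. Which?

orbzor

umbnex and dordal → torond (Recipe 3).
torond and dordal → tamtor (Recipe 11).
tamtor → orbzor (Recipe 8).
No rule produces orbdal, and it is not given. yulsel would need fenlio (Recipe 10), but fenlio is never obtained.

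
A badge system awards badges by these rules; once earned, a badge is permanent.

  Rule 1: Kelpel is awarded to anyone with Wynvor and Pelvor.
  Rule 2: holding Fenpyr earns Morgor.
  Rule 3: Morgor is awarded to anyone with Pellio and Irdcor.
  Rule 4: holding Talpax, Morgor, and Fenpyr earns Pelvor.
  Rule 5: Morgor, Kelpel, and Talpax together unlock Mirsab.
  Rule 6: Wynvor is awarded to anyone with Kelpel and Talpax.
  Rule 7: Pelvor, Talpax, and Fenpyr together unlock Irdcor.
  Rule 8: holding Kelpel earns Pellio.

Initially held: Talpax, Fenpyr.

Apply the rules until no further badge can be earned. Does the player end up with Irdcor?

With Fenpyr, Morgor is earned (Rule 2).
With Talpax, Morgor, and Fenpyr, Pelvor is earned (Rule 4).
With Pelvor, Talpax, and Fenpyr, Irdcor is earned (Rule 7).

Yes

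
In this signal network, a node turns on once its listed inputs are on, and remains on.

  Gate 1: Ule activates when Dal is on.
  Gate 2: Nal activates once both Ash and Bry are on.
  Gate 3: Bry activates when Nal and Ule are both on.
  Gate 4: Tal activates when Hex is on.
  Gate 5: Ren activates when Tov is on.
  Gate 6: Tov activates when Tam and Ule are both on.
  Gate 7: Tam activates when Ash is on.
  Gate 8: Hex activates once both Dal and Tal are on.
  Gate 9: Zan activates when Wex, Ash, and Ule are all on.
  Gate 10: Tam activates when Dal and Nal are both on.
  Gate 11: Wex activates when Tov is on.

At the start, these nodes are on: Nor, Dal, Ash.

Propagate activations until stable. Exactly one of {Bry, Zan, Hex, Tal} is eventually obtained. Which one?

Gate 7: Ash on → Tam on.
Gate 1: Dal on → Ule on.
Tam and Ule are on, so Tov activates (Gate 6).
Gate 11: Tov on → Wex on.
Wex, Ash, and Ule are on, so Zan activates (Gate 9).
Hex would need Dal and Tal (Gate 8), but Tal never turns on. Bry would need Nal and Ule (Gate 3), but Nal never turns on. Tal would need Hex (Gate 4), but Hex never turns on.

Zan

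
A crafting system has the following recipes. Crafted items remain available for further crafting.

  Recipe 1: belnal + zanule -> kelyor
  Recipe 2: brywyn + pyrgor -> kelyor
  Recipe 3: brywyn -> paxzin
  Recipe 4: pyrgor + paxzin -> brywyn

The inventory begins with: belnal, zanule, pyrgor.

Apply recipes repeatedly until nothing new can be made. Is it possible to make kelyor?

belnal + zanule -> kelyor (Recipe 1).

Yes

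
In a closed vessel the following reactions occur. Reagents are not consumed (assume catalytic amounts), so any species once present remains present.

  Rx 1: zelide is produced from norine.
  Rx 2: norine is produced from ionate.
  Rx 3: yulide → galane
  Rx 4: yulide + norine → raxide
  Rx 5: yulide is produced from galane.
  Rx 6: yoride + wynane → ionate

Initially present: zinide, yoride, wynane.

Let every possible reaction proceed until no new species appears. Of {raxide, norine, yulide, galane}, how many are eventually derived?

1

yoride and wynane present → ionate forms (Rx 6).
ionate present → norine forms (Rx 2).
raxide would need yulide and norine (Rx 4), but yulide never forms.
norine: reached.
yulide would need galane (Rx 5), but galane never forms.
galane would need yulide (Rx 3), but yulide never forms.
Reached: norine — 1 of the 4.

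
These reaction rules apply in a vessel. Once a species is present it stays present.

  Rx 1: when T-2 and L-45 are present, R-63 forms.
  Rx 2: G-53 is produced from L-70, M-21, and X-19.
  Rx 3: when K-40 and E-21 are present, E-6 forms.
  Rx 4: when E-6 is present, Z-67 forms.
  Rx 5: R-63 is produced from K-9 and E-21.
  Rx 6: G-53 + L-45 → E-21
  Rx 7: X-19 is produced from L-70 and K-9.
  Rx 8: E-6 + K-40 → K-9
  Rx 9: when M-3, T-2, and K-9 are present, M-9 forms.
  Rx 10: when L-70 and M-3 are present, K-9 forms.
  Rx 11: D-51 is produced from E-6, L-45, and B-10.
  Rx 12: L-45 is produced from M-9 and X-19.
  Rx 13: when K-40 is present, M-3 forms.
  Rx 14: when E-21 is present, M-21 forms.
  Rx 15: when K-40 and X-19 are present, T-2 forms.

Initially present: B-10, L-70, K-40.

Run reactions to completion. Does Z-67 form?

Z-67 would need E-6 (Rx 4), but E-6 never forms.

No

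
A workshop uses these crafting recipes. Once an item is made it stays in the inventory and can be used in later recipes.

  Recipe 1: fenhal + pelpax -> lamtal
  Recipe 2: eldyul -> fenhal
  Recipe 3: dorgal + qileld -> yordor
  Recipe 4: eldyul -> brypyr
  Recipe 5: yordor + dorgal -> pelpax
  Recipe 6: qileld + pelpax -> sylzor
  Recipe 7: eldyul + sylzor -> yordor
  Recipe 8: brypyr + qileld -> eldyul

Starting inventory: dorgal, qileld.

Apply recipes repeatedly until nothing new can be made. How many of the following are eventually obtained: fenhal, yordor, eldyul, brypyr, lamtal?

Using Recipe 3, dorgal and qileld make yordor.
fenhal would need eldyul (Recipe 2), but eldyul is never obtained.
yordor: reached.
eldyul would need brypyr and qileld (Recipe 8), but brypyr is never obtained.
brypyr would need eldyul (Recipe 4), but eldyul is never obtained.
lamtal would need fenhal and pelpax (Recipe 1), but fenhal is never obtained.
Reached: yordor — 1 of the 5.

1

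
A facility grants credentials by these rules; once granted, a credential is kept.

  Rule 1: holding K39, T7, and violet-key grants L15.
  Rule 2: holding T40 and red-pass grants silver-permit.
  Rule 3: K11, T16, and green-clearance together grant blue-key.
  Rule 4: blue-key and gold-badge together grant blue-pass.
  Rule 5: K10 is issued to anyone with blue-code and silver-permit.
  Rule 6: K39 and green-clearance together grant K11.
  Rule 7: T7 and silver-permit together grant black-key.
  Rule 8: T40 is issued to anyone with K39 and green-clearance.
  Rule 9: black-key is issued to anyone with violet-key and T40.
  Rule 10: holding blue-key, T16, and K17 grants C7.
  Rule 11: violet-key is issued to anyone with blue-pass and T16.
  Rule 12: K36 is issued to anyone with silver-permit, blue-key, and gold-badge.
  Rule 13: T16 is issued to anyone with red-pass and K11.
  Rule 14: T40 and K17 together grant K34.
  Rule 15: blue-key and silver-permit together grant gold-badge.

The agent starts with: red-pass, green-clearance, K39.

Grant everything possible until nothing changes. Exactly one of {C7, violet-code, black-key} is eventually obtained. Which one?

Holding K39 and green-clearance grants K11 (Rule 6).
Holding K39 and green-clearance grants T40 (Rule 8).
Holding red-pass and K11 grants T16 (Rule 13).
Holding T40 and red-pass grants silver-permit (Rule 2).
Holding K11, T16, and green-clearance grants blue-key (Rule 3).
Holding blue-key and silver-permit grants gold-badge (Rule 15).
Holding blue-key and gold-badge grants blue-pass (Rule 4).
Holding blue-pass and T16 grants violet-key (Rule 11).
Holding violet-key and T40 grants black-key (Rule 9).
No rule produces violet-code, and it is not given. C7 would need blue-key, T16, and K17 (Rule 10), but K17 is never granted.

black-key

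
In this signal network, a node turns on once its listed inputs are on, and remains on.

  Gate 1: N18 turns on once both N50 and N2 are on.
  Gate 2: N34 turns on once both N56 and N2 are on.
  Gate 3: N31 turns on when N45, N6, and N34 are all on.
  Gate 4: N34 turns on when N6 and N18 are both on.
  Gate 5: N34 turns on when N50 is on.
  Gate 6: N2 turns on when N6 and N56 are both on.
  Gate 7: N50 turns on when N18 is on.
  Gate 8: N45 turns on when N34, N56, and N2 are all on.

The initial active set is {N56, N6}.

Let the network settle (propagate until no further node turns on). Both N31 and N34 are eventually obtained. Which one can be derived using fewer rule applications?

N34

N34: Gate 6: N6 and N56 on → N2 on. Gate 2: N56 and N2 on → N34 on. [2 rule applications]
N31: Gate 6: N6 and N56 on → N2 on. N56 and N2 are on, so N34 turns on (Gate 2). N34, N56, and N2 are on, so N45 turns on (Gate 8). N45, N6, and N34 are on, so N31 turns on (Gate 3). [4 rule applications]
N34 needs fewer.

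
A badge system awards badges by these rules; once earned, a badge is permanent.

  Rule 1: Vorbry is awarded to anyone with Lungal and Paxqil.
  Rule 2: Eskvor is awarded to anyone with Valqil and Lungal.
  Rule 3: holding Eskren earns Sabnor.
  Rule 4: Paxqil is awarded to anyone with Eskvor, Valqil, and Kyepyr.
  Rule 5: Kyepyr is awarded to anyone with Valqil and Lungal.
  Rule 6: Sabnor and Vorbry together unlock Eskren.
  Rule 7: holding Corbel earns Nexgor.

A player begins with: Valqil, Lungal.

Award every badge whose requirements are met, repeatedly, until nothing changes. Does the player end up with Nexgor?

No

Nexgor would need Corbel (Rule 7), but Corbel is never earned.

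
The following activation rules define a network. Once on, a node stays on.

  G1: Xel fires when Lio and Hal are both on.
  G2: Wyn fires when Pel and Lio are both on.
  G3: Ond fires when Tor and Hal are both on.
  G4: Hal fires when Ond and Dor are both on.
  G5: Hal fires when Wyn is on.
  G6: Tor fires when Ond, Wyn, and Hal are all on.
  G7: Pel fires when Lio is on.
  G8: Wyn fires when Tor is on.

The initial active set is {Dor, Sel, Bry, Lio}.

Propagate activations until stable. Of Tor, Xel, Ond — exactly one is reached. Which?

Xel

Lio is on, so Pel fires (G7).
Pel and Lio are on, so Wyn fires (G2).
G5: Wyn on → Hal on.
G1: Lio and Hal on → Xel on.
Tor would need Ond, Wyn, and Hal (G6), but Ond never turns on. Ond would need Tor and Hal (G3), but Tor never turns on.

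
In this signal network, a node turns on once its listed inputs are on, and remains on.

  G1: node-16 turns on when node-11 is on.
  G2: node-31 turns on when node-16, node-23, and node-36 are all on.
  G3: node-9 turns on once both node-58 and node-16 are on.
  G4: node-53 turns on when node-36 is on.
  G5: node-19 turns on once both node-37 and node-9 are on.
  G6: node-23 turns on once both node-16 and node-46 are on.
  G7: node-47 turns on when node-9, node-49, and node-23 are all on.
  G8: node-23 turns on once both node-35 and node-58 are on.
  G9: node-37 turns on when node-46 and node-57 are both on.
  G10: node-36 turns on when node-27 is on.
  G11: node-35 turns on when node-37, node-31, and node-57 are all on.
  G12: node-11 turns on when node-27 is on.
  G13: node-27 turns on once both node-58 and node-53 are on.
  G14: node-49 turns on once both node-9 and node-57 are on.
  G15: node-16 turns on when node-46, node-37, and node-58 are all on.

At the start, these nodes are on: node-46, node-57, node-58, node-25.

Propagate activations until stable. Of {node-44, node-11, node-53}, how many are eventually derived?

No rule produces node-44, and it is not given.
node-11 would need node-27 (G12), but node-27 never turns on.
node-53 would need node-36 (G4), but node-36 never turns on.
None of the 3 are reached.

0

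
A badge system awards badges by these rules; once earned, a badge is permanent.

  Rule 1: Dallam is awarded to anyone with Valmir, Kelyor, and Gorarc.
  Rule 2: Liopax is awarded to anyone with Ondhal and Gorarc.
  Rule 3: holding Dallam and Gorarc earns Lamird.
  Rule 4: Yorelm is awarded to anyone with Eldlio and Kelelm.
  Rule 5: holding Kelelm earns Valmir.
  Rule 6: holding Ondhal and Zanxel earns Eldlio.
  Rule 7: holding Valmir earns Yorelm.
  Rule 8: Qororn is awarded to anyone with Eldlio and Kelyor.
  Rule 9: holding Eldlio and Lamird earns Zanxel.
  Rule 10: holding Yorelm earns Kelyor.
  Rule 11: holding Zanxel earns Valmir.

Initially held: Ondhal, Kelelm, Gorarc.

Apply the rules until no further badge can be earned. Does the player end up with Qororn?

No

Qororn would need Eldlio and Kelyor (Rule 8), but Eldlio is never earned.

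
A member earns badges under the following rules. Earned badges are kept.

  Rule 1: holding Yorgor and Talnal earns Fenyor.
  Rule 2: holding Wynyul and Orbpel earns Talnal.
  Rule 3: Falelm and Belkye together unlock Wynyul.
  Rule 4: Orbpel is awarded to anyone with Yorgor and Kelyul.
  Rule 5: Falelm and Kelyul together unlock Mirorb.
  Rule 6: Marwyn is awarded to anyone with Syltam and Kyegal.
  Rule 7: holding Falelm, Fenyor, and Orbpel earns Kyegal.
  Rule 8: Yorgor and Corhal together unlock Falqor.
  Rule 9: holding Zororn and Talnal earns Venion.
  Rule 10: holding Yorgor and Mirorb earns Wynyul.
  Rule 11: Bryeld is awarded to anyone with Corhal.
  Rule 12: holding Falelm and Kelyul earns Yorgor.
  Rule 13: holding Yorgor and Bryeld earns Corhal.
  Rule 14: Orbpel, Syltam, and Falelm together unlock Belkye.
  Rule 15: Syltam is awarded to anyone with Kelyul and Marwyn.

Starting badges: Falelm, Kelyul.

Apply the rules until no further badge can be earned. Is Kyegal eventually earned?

With Falelm and Kelyul, Yorgor is earned (Rule 12).
With Falelm and Kelyul, Mirorb is earned (Rule 5).
With Yorgor and Mirorb, Wynyul is earned (Rule 10).
With Yorgor and Kelyul, Orbpel is earned (Rule 4).
With Wynyul and Orbpel, Talnal is earned (Rule 2).
With Yorgor and Talnal, Fenyor is earned (Rule 1).
With Falelm, Fenyor, and Orbpel, Kyegal is earned (Rule 7).

Yes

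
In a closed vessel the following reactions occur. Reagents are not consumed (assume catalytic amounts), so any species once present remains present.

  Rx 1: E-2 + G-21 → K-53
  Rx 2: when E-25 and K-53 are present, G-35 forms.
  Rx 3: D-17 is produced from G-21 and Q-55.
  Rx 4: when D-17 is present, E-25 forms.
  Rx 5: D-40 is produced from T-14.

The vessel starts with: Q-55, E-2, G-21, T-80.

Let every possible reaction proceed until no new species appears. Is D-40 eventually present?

No

D-40 would need T-14 (Rx 5), but T-14 never forms.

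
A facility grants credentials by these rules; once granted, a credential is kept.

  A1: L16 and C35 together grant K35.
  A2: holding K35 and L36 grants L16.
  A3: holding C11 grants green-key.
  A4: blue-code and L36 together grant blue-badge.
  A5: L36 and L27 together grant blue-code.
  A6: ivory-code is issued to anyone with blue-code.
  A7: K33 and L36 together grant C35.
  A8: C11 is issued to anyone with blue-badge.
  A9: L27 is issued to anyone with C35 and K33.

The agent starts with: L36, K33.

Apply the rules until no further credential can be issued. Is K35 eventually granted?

K35 would need L16 and C35 (A1), but L16 is never granted.

No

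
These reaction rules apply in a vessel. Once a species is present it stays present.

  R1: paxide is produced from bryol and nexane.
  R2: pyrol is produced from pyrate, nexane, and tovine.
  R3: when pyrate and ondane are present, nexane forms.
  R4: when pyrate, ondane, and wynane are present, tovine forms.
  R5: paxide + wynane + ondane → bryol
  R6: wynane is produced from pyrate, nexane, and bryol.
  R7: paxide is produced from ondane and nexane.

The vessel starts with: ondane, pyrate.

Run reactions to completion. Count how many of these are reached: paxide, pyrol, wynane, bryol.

1

pyrate and ondane present → nexane forms (R3).
ondane and nexane present → paxide forms (R7).
paxide: reached.
pyrol would need pyrate, nexane, and tovine (R2), but tovine never forms.
wynane would need pyrate, nexane, and bryol (R6), but bryol never forms.
bryol would need paxide, wynane, and ondane (R5), but wynane never forms.
Reached: paxide — 1 of the 4.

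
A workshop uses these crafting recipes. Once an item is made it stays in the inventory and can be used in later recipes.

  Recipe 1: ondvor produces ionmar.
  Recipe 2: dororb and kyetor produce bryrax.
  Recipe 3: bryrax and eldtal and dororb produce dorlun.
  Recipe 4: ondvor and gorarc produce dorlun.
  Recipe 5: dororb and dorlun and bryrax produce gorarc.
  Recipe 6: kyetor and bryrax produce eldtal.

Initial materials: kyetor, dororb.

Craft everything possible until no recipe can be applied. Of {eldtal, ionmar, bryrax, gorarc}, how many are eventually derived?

3

dororb and kyetor → bryrax (Recipe 2).
Using Recipe 6, kyetor and bryrax make eldtal.
Using Recipe 3, bryrax, eldtal, and dororb make dorlun.
Using Recipe 5, dororb, dorlun, and bryrax make gorarc.
eldtal: reached.
ionmar would need ondvor (Recipe 1), but ondvor is never obtained.
bryrax: reached.
gorarc: reached.
Reached: eldtal, bryrax, and gorarc — 3 of the 4.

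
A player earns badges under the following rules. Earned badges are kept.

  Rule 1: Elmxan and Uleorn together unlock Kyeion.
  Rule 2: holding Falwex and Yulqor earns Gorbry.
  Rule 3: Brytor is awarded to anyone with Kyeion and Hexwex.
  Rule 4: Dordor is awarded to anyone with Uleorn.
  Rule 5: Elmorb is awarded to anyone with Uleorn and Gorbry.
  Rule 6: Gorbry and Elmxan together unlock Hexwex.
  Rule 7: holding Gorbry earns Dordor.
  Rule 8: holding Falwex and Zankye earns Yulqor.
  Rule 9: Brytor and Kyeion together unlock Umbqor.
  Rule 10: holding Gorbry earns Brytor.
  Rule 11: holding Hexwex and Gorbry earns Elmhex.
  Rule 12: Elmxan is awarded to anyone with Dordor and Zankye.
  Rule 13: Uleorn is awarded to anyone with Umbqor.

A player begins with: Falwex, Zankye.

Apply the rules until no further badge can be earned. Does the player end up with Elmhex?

Yes

With Falwex and Zankye, Yulqor is earned (Rule 8).
With Falwex and Yulqor, Gorbry is earned (Rule 2).
With Gorbry, Dordor is earned (Rule 7).
With Dordor and Zankye, Elmxan is earned (Rule 12).
With Gorbry and Elmxan, Hexwex is earned (Rule 6).
With Hexwex and Gorbry, Elmhex is earned (Rule 11).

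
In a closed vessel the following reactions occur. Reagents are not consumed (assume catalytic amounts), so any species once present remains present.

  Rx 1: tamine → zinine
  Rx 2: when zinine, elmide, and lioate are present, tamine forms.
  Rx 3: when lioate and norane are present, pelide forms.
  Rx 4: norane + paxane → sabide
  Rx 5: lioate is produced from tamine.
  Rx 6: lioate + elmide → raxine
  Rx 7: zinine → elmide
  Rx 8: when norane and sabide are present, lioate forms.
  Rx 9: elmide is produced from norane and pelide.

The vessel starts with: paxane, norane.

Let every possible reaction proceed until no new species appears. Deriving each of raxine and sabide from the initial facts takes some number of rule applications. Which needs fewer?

sabide: norane and paxane present → sabide forms (Rx 4). [1 rule application]
raxine: norane and paxane present → sabide forms (Rx 4). norane and sabide present → lioate forms (Rx 8). lioate and norane present → pelide forms (Rx 3). norane and pelide present → elmide forms (Rx 9). lioate and elmide present → raxine forms (Rx 6). [5 rule applications]
sabide needs fewer.

sabide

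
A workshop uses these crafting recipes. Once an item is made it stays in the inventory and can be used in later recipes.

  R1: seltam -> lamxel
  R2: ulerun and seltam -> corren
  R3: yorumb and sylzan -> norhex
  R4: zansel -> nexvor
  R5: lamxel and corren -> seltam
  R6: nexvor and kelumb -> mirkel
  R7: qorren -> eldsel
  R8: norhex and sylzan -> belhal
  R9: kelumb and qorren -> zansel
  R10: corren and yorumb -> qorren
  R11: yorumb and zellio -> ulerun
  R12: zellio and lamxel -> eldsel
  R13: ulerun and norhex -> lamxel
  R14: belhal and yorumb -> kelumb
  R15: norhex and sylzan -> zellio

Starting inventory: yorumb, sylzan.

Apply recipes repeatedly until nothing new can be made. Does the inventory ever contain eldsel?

Yes

Using R3, yorumb and sylzan make norhex.
Using R15, norhex and sylzan make zellio.
Using R11, yorumb and zellio make ulerun.
Using R13, ulerun and norhex make lamxel.
zellio and lamxel -> eldsel (R12).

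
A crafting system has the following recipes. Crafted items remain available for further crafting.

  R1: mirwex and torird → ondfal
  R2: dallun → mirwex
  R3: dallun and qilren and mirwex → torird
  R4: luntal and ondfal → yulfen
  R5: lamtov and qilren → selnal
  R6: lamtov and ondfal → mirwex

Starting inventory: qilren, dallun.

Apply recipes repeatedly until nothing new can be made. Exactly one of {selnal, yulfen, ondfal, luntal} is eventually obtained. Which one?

ondfal

Using R2, dallun makes mirwex.
Using R3, dallun, qilren, and mirwex make torird.
mirwex and torird → ondfal (R1).
selnal would need lamtov and qilren (R5), but lamtov is never obtained. yulfen would need luntal and ondfal (R4), but luntal is never obtained. No rule produces luntal, and it is not given.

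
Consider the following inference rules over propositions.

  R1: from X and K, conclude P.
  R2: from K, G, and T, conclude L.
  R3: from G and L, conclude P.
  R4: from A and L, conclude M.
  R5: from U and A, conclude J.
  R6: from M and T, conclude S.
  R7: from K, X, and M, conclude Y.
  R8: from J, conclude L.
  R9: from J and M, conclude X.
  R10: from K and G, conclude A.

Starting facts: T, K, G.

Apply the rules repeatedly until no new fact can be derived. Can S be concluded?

Yes

From K, G, and T, R2 gives L.
From K and G, R10 gives A.
A and L hold, so M follows (R4).
From M and T, R6 gives S.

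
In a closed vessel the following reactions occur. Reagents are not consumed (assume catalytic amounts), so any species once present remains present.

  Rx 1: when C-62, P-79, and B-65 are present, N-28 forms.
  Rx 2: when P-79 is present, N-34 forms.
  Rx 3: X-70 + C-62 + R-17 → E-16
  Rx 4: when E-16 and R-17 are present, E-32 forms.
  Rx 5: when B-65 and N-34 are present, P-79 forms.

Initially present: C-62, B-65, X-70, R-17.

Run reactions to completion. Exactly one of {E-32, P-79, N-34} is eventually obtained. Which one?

X-70, C-62, and R-17 present → E-16 forms (Rx 3).
E-16 and R-17 present → E-32 forms (Rx 4).
N-34 would need P-79 (Rx 2), but P-79 never forms. P-79 would need B-65 and N-34 (Rx 5), but N-34 never forms.

E-32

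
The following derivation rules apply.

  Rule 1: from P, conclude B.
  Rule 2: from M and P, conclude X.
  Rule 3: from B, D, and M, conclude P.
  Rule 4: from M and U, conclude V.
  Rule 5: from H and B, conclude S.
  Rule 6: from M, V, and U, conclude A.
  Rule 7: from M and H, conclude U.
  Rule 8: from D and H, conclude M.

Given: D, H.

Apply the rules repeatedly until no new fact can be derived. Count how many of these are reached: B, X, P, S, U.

1

D and H hold, so M follows (Rule 8).
From M and H, Rule 7 gives U.
B would need P (Rule 1), but P is never established.
X would need M and P (Rule 2), but P is never established.
P would need B, D, and M (Rule 3), but B is never established.
S would need H and B (Rule 5), but B is never established.
U: reached.
Reached: U — 1 of the 5.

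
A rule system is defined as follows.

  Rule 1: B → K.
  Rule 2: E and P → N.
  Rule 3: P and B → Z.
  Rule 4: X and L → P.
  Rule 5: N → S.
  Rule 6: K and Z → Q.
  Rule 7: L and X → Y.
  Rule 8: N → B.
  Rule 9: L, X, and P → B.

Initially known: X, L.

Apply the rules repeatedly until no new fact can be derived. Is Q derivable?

Yes

From X and L, Rule 4 gives P.
From L, X, and P, Rule 9 gives B.
From P and B, Rule 3 gives Z.
From B, Rule 1 gives K.
From K and Z, Rule 6 gives Q.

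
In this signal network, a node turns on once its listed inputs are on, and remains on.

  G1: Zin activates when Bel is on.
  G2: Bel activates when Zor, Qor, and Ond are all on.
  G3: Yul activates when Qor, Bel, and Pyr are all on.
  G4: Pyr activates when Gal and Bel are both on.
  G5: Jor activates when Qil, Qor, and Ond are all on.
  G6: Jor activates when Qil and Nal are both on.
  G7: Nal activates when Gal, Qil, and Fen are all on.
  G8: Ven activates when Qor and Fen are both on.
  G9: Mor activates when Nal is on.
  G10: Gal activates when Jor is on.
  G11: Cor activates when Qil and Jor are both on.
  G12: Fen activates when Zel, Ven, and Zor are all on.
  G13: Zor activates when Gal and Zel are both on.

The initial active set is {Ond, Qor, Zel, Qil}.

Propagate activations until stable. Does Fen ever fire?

Fen would need Zel, Ven, and Zor (G12), but Ven never turns on.

No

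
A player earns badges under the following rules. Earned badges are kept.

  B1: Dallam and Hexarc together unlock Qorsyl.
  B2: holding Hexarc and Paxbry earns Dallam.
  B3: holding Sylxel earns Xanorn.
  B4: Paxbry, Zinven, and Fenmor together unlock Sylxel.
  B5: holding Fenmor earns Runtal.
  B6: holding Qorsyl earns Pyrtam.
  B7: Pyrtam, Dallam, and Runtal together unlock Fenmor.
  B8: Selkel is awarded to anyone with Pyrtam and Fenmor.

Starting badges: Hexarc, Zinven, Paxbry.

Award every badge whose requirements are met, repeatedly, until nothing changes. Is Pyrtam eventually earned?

With Hexarc and Paxbry, Dallam is earned (B2).
With Dallam and Hexarc, Qorsyl is earned (B1).
With Qorsyl, Pyrtam is earned (B6).

Yes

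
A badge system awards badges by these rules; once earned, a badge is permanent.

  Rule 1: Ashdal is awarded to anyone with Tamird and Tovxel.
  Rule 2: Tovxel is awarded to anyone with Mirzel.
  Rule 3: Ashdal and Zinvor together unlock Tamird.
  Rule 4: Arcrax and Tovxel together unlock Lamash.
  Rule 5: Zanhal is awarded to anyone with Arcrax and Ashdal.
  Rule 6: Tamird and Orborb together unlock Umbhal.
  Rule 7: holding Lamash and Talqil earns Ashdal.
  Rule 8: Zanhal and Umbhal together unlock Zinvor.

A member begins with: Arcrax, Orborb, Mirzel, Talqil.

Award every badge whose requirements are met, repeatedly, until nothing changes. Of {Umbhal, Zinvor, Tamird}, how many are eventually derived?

Umbhal would need Tamird and Orborb (Rule 6), but Tamird is never earned.
Zinvor would need Zanhal and Umbhal (Rule 8), but Umbhal is never earned.
Tamird would need Ashdal and Zinvor (Rule 3), but Zinvor is never earned.
None of the 3 are reached.

0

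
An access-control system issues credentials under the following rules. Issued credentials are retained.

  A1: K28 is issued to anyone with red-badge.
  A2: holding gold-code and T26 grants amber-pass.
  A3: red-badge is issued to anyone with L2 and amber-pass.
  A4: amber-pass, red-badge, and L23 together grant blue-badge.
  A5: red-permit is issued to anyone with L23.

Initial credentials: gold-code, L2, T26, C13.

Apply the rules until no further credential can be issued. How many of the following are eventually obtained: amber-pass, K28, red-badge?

Holding gold-code and T26 grants amber-pass (A2).
Holding L2 and amber-pass grants red-badge (A3).
Holding red-badge grants K28 (A1).
amber-pass: reached.
K28: reached.
red-badge: reached.
All 3 are reached.

3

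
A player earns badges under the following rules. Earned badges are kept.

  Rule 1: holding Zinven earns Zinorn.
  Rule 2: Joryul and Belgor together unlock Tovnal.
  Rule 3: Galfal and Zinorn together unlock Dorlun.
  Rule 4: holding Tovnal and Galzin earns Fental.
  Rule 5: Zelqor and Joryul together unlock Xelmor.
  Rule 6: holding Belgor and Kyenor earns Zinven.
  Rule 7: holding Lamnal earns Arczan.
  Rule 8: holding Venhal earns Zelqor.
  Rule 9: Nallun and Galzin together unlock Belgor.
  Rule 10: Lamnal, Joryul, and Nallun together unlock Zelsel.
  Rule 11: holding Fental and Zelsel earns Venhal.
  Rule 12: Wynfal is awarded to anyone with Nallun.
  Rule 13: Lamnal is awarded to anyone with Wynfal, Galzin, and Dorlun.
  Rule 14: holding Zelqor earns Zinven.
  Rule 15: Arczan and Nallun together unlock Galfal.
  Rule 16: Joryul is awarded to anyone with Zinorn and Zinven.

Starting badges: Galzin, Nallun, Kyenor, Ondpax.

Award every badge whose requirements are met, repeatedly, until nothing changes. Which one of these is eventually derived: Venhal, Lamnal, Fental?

Fental

With Nallun and Galzin, Belgor is earned (Rule 9).
With Belgor and Kyenor, Zinven is earned (Rule 6).
With Zinven, Zinorn is earned (Rule 1).
With Zinorn and Zinven, Joryul is earned (Rule 16).
With Joryul and Belgor, Tovnal is earned (Rule 2).
With Tovnal and Galzin, Fental is earned (Rule 4).
Venhal would need Fental and Zelsel (Rule 11), but Zelsel is never earned. Lamnal would need Wynfal, Galzin, and Dorlun (Rule 13), but Dorlun is never earned.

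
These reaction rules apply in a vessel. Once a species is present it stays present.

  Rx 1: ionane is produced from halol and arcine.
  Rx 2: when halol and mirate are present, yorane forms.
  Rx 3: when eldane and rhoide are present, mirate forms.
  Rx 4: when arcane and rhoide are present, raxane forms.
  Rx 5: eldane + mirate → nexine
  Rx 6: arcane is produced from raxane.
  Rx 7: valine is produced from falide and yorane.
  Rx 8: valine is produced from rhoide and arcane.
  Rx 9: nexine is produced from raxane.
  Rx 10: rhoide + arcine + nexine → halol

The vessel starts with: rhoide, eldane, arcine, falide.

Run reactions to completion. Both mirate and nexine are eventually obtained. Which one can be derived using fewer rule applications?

mirate

mirate: eldane and rhoide present → mirate forms (Rx 3). [1 rule application]
nexine: eldane and rhoide present → mirate forms (Rx 3). eldane and mirate present → nexine forms (Rx 5). [2 rule applications]
mirate needs fewer.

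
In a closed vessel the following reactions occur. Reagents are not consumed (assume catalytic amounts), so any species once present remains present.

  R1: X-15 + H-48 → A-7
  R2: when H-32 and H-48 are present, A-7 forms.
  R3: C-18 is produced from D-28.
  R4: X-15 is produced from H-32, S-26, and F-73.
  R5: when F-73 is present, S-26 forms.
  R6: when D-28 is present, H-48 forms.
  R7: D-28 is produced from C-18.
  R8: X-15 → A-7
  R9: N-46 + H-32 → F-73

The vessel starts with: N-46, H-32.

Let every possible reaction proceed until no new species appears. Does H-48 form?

No

H-48 would need D-28 (R6), but D-28 never forms.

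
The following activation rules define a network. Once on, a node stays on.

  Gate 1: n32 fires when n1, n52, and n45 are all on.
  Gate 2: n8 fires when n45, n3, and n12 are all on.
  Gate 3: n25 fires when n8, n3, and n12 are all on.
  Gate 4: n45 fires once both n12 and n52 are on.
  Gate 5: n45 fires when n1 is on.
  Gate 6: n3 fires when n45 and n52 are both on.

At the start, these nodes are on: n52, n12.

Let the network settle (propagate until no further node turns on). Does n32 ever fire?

No

n32 would need n1, n52, and n45 (Gate 1), but n1 never turns on.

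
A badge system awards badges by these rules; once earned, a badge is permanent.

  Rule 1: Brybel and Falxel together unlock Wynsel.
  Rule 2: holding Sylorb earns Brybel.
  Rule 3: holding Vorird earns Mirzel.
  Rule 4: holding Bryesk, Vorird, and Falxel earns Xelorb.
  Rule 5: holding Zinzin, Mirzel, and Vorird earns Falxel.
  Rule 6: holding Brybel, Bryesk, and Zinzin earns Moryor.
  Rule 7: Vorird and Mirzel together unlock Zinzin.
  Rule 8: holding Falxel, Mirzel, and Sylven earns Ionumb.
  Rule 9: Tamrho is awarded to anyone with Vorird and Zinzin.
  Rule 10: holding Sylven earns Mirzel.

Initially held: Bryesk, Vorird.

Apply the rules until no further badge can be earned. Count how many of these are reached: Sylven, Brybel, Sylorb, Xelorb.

1

With Vorird, Mirzel is earned (Rule 3).
With Vorird and Mirzel, Zinzin is earned (Rule 7).
With Zinzin, Mirzel, and Vorird, Falxel is earned (Rule 5).
With Bryesk, Vorird, and Falxel, Xelorb is earned (Rule 4).
No rule produces Sylven, and it is not given.
Brybel would need Sylorb (Rule 2), but Sylorb is never earned.
No rule produces Sylorb, and it is not given.
Xelorb: reached.
Reached: Xelorb — 1 of the 4.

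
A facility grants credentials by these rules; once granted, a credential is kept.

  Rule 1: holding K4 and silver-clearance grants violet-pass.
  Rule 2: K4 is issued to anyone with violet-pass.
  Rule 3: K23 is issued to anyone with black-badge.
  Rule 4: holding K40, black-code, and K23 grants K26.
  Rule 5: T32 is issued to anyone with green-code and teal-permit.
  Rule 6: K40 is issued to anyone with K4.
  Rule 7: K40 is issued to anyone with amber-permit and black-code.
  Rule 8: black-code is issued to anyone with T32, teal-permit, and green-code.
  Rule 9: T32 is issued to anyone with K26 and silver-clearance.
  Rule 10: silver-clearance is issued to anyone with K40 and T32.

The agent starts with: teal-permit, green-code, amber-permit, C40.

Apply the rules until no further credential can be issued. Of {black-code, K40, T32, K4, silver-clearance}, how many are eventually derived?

4

Holding green-code and teal-permit grants T32 (Rule 5).
Holding T32, teal-permit, and green-code grants black-code (Rule 8).
Holding amber-permit and black-code grants K40 (Rule 7).
Holding K40 and T32 grants silver-clearance (Rule 10).
black-code: reached.
K40: reached.
T32: reached.
K4 would need violet-pass (Rule 2), but violet-pass is never granted.
silver-clearance: reached.
Reached: black-code, K40, T32, and silver-clearance — 4 of the 5.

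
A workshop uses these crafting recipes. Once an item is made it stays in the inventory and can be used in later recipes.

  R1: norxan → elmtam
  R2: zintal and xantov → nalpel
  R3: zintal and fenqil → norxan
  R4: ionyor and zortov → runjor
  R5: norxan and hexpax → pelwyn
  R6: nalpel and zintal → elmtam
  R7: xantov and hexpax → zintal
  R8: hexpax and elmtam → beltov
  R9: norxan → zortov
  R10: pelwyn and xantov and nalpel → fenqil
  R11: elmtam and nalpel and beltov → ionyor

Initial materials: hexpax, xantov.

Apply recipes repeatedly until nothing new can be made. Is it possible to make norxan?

norxan would need zintal and fenqil (R3), but fenqil is never obtained.

No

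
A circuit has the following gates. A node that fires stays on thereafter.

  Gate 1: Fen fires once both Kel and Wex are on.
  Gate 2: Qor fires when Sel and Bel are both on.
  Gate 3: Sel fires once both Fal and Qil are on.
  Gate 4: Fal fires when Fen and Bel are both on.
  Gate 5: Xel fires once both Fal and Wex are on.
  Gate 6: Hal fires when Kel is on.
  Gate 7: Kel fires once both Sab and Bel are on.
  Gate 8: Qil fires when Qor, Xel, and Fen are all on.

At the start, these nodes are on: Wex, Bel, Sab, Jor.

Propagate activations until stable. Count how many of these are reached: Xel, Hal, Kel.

Gate 7: Sab and Bel on → Kel on.
Gate 1: Kel and Wex on → Fen on.
Gate 6: Kel on → Hal on.
Gate 4: Fen and Bel on → Fal on.
Fal and Wex are on, so Xel fires (Gate 5).
Xel: reached.
Hal: reached.
Kel: reached.
All 3 are reached.

3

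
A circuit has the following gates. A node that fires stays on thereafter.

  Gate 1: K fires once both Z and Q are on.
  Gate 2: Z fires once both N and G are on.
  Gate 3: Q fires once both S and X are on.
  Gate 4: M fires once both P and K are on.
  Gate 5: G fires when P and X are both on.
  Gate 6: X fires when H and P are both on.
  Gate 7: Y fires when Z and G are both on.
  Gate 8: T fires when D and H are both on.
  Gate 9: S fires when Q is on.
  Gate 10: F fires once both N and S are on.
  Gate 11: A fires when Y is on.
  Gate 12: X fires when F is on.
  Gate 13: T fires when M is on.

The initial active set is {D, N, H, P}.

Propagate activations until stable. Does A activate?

H and P are on, so X fires (Gate 6).
P and X are on, so G fires (Gate 5).
N and G are on, so Z fires (Gate 2).
Gate 7: Z and G on → Y on.
Y is on, so A fires (Gate 11).

Yes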